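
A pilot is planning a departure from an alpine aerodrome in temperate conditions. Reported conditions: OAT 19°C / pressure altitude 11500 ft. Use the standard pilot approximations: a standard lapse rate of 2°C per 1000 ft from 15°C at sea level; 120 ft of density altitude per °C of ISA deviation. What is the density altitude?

ISA temperature at 11500 ft = 15 − 2 × (11500/1000) = -8°C.
ISA deviation = 19 − (-8) = +27°C.
Density altitude = 11500 + 120 × (27) = 11500 + (+3240) = 14740 ft.

14740 ft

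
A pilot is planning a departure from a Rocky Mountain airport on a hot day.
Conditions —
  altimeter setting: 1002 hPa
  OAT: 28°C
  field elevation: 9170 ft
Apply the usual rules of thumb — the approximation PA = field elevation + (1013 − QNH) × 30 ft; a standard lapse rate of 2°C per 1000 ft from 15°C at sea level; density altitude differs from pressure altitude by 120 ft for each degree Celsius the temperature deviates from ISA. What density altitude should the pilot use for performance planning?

13340 ft

Pressure altitude = 9170 + (1013 − 1002) × 30 = 9170 + (+330) = 9500 ft.
ISA temperature at 9500 ft = 15 − 2 × (9500/1000) = -4°C.
ISA deviation = 28 − (-4) = +32°C.
Density altitude = 9500 + 120 × (32) = 13340 ft.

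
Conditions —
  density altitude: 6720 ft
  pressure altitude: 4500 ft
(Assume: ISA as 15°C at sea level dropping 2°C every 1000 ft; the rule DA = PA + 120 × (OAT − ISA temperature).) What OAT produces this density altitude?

Density altitude − pressure altitude = 6720 − 4500 = +2220 ft.
At 120 ft/°C that is an ISA deviation of 2220/120 = +18.5°C.
ISA temperature at 4500 ft = 15 − 2 × (4500/1000) = 6°C.
OAT = ISA + deviation = 6 + (+18.5) = 24.5°C.

24.5°C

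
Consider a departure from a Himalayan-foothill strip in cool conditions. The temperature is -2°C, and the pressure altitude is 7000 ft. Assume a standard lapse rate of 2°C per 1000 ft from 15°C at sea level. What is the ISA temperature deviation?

ISA-3°C

ISA temperature at 7000 ft = 15 − 2 × (7000/1000) = 1°C.
Deviation = OAT − ISA = -2 − 1 = -3°C.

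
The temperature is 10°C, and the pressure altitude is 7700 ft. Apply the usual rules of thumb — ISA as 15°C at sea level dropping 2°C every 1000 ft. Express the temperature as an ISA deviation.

ISA+10.4°C

ISA temperature at 7700 ft = 15 − 2 × (7700/1000) = -0.4°C.
Deviation = OAT − ISA = 10 − (-0.4) = +10.4°C.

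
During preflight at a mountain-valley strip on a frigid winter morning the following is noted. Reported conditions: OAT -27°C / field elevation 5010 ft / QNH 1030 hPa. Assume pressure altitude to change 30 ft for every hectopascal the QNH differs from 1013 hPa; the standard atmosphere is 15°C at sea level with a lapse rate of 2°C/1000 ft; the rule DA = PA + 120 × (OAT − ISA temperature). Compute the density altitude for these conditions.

Pressure altitude = 5010 + (1013 − 1030) × 30 = 5010 + (-510) = 4500 ft.
ISA temperature at 4500 ft = 15 − 2 × (4500/1000) = 6°C.
ISA deviation = -27 − 6 = -33°C.
Density altitude = 4500 + 120 × (-33) = 540 ft.

540 ft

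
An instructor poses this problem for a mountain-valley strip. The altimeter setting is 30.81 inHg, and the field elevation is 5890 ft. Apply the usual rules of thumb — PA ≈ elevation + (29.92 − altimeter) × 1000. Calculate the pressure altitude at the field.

5000 ft

Pressure correction = (29.92 − 30.81) × 1000 = -890 ft.
Pressure altitude = 5890 + (-890) = 5000 ft.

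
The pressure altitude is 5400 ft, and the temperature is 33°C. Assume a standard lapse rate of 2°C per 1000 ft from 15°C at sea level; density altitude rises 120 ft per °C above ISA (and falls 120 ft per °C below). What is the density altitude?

8856 ft

ISA temperature at 5400 ft = 15 − 2 × (5400/1000) = 4.2°C.
ISA deviation = 33 − 4.2 = +28.8°C.
Density altitude = 5400 + 120 × (28.8) = 5400 + (+3456) = 8856 ft.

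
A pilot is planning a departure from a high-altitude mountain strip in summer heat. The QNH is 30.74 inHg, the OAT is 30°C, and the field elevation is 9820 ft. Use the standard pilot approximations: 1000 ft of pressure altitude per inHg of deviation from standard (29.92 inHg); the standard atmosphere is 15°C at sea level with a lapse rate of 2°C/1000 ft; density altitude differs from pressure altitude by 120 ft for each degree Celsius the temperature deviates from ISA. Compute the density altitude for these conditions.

12960 ft

Pressure altitude = 9820 + (29.92 − 30.74) × 1000 = 9820 + (-820) = 9000 ft.
ISA temperature at 9000 ft = 15 − 2 × (9000/1000) = -3°C.
ISA deviation = 30 − (-3) = +33°C.
Density altitude = 9000 + 120 × (33) = 12960 ft.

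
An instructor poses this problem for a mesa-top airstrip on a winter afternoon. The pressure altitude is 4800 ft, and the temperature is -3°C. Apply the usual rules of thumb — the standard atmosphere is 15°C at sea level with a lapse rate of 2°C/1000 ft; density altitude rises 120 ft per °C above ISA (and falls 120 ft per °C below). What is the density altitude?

3792 ft

ISA temperature at 4800 ft = 15 − 2 × (4800/1000) = 5.4°C.
ISA deviation = -3 − 5.4 = -8.4°C.
Density altitude = 4800 + 120 × (-8.4) = 4800 + (-1008) = 3792 ft.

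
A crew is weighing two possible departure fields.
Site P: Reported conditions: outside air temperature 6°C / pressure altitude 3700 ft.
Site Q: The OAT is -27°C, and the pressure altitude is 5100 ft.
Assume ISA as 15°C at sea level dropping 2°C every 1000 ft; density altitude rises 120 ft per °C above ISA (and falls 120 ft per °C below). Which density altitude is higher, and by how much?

Site P by 2224 ft

Site P: ISA temp = 7.6°C, deviation -1.6°C, DA = 3700 + 120 × (-1.6) = 3508 ft.
Site Q: ISA temp = 4.8°C, deviation -31.8°C, DA = 5100 + 120 × (-31.8) = 1284 ft.
Site P is higher by 3508 − 1284 = 2224 ft.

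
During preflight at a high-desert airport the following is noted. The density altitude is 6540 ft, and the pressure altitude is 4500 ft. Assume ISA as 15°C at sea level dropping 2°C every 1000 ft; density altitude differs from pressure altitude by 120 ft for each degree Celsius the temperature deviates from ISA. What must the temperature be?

Density altitude − pressure altitude = 6540 − 4500 = +2040 ft.
At 120 ft/°C that is an ISA deviation of 2040/120 = +17°C.
ISA temperature at 4500 ft = 15 − 2 × (4500/1000) = 6°C.
OAT = ISA + deviation = 6 + (+17) = 23°C.

23°C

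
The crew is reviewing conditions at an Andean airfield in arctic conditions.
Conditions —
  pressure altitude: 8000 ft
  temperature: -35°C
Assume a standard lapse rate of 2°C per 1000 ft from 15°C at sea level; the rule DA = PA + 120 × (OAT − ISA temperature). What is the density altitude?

3920 ft

ISA temperature at 8000 ft = 15 − 2 × (8000/1000) = -1°C.
ISA deviation = -35 − (-1) = -34°C.
Density altitude = 8000 + 120 × (-34) = 8000 + (-4080) = 3920 ft.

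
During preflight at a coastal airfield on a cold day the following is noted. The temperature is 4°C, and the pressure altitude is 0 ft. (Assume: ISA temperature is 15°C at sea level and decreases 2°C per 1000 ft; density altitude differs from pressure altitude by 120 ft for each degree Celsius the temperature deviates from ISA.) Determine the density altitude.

-1320 ft

ISA temperature at 0 ft = 15 − 2 × (0/1000) = 15°C.
ISA deviation = 4 − 15 = -11°C.
Density altitude = 0 + 120 × (-11) = 0 + (-1320) = -1320 ft.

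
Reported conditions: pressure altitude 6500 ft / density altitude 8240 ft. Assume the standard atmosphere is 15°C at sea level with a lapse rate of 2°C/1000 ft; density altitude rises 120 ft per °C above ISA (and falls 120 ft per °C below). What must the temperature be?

Density altitude − pressure altitude = 8240 − 6500 = +1740 ft.
At 120 ft/°C that is an ISA deviation of 1740/120 = +14.5°C.
ISA temperature at 6500 ft = 15 − 2 × (6500/1000) = 2°C.
OAT = ISA + deviation = 2 + (+14.5) = 16.5°C.

16.5°C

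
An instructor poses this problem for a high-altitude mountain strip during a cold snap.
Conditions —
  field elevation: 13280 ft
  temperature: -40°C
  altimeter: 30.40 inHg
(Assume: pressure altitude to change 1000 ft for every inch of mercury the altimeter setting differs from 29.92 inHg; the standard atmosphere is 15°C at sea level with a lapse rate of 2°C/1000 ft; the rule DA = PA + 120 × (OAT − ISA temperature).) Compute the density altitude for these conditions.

9272 ft

Pressure altitude = 13280 + (29.92 − 30.40) × 1000 = 13280 + (-480) = 12800 ft.
ISA temperature at 12800 ft = 15 − 2 × (12800/1000) = -10.6°C.
ISA deviation = -40 − (-10.6) = -29.4°C.
Density altitude = 12800 + 120 × (-29.4) = 9272 ft.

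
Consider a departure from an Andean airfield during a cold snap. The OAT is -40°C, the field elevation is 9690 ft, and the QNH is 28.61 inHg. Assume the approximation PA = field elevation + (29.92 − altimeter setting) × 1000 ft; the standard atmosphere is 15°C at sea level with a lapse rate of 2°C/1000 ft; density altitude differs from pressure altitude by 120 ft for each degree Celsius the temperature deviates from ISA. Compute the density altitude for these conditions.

Pressure altitude = 9690 + (29.92 − 28.61) × 1000 = 9690 + (+1310) = 11000 ft.
ISA temperature at 11000 ft = 15 − 2 × (11000/1000) = -7°C.
ISA deviation = -40 − (-7) = -33°C.
Density altitude = 11000 + 120 × (-33) = 7040 ft.

7040 ft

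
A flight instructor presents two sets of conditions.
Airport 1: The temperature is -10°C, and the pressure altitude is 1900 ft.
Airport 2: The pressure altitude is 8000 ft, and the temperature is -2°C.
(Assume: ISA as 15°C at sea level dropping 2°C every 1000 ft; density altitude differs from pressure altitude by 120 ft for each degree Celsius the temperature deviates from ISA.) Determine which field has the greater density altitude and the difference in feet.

Airport 1: ISA temp = 11.2°C, deviation -21.2°C, DA = 1900 + 120 × (-21.2) = -644 ft.
Airport 2: ISA temp = -1°C, deviation -1°C, DA = 8000 + 120 × (-1) = 7880 ft.
Airport 2 is higher by 7880 − (-644) = 8524 ft.

Airport 2 by 8524 ft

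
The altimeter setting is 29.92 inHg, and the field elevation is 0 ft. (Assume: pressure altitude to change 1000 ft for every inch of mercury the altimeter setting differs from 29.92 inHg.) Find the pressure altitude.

0 ft

Pressure correction = (29.92 − 29.92) × 1000 = 0 ft.
Pressure altitude = 0 + (0) = 0 ft.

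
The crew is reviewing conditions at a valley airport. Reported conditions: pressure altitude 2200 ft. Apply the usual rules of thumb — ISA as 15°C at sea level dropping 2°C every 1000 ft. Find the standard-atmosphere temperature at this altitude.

ISA temperature = 15 − 2 × (2200/1000) = 15 − 4.4 = 10.6°C.

10.6°C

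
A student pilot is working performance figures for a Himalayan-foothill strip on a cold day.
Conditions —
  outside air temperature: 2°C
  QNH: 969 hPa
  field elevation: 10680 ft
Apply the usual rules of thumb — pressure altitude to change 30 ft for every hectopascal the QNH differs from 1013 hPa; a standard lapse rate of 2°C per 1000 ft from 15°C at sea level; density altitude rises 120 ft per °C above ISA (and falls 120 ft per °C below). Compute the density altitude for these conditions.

13320 ft

Pressure altitude = 10680 + (1013 − 969) × 30 = 10680 + (+1320) = 12000 ft.
ISA temperature at 12000 ft = 15 − 2 × (12000/1000) = -9°C.
ISA deviation = 2 − (-9) = +11°C.
Density altitude = 12000 + 120 × (11) = 13320 ft.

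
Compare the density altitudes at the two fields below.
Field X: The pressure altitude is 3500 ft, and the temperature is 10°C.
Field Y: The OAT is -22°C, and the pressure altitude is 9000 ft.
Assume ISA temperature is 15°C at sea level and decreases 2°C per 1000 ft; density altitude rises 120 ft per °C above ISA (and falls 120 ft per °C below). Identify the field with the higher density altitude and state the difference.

Field X: ISA temp = 8°C, deviation +2°C, DA = 3500 + 120 × 2 = 3740 ft.
Field Y: ISA temp = -3°C, deviation -19°C, DA = 9000 + 120 × (-19) = 6720 ft.
Field Y is higher by 6720 − 3740 = 2980 ft.

Field Y by 2980 ft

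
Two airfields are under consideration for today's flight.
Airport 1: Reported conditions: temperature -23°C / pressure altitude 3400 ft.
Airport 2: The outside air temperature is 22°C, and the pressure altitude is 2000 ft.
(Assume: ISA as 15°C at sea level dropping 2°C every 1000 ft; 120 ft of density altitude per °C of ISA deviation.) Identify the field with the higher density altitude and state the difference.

Airport 2 by 3664 ft

Airport 1: ISA temp = 8.2°C, deviation -31.2°C, DA = 3400 + 120 × (-31.2) = -344 ft.
Airport 2: ISA temp = 11°C, deviation +11°C, DA = 2000 + 120 × 11 = 3320 ft.
Airport 2 is higher by 3320 − (-344) = 3664 ft.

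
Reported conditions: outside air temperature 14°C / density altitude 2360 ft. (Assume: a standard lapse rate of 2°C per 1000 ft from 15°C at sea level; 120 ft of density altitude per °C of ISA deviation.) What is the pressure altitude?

DA = PA + 120 × (OAT − (15 − 2·PA/1000)) = PA + 120·OAT − 1800 + 0.24·PA = 1.24·PA + 120·OAT − 1800.
So 1.24·PA = 2360 − 120 × 14 + 1800 = 2480.
PA = 2480 / 1.24 = 2000 ft.

2000 ft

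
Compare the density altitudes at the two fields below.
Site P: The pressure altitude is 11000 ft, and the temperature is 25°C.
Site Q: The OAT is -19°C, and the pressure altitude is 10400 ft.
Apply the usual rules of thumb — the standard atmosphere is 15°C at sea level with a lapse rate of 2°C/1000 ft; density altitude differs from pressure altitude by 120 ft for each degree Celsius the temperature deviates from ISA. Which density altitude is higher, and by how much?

Site P by 6024 ft

Site P: ISA temp = -7°C, deviation +32°C, DA = 11000 + 120 × 32 = 14840 ft.
Site Q: ISA temp = -5.8°C, deviation -13.2°C, DA = 10400 + 120 × (-13.2) = 8816 ft.
Site P is higher by 14840 − 8816 = 6024 ft.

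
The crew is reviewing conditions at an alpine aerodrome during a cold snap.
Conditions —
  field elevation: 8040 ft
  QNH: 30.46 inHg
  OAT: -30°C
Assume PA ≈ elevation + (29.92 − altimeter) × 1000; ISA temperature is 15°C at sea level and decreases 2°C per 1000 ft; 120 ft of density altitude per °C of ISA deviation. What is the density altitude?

3900 ft

Pressure altitude = 8040 + (29.92 − 30.46) × 1000 = 8040 + (-540) = 7500 ft.
ISA temperature at 7500 ft = 15 − 2 × (7500/1000) = 0°C.
ISA deviation = -30 − 0 = -30°C.
Density altitude = 7500 + 120 × (-30) = 3900 ft.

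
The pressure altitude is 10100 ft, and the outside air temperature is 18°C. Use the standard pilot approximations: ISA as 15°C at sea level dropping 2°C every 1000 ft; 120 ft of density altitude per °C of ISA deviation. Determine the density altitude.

12884 ft

ISA temperature at 10100 ft = 15 − 2 × (10100/1000) = -5.2°C.
ISA deviation = 18 − (-5.2) = +23.2°C.
Density altitude = 10100 + 120 × (23.2) = 10100 + (+2784) = 12884 ft.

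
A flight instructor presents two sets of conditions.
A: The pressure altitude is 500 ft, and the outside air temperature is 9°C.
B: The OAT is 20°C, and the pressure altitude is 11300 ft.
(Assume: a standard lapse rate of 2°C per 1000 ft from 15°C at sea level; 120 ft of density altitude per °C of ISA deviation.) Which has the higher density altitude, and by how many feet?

A: ISA temp = 14°C, deviation -5°C, DA = 500 + 120 × (-5) = -100 ft.
B: ISA temp = -7.6°C, deviation +27.6°C, DA = 11300 + 120 × 27.6 = 14612 ft.
B is higher by 14612 − (-100) = 14712 ft.

B by 14712 ft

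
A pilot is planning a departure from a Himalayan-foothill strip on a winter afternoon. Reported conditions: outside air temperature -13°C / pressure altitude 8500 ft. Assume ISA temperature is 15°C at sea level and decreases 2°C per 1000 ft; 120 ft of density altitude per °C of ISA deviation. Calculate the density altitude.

7180 ft

ISA temperature at 8500 ft = 15 − 2 × (8500/1000) = -2°C.
ISA deviation = -13 − (-2) = -11°C.
Density altitude = 8500 + 120 × (-11) = 8500 + (-1320) = 7180 ft.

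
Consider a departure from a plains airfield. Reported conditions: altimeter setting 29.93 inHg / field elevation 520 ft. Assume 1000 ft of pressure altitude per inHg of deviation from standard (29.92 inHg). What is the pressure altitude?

Pressure correction = (29.92 − 29.93) × 1000 = -10 ft.
Pressure altitude = 520 + (-10) = 510 ft.

510 ft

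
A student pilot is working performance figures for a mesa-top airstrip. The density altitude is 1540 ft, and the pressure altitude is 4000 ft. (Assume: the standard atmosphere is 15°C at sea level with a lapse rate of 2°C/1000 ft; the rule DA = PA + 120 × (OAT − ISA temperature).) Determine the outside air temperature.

Density altitude − pressure altitude = 1540 − 4000 = -2460 ft.
At 120 ft/°C that is an ISA deviation of -2460/120 = -20.5°C.
ISA temperature at 4000 ft = 15 − 2 × (4000/1000) = 7°C.
OAT = ISA + deviation = 7 + (-20.5) = -13.5°C.

-13.5°C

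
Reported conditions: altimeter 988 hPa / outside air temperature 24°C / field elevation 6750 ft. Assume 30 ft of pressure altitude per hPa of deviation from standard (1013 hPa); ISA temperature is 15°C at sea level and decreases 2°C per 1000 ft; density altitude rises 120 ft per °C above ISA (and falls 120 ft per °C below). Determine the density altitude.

10380 ft

Pressure altitude = 6750 + (1013 − 988) × 30 = 6750 + (+750) = 7500 ft.
ISA temperature at 7500 ft = 15 − 2 × (7500/1000) = 0°C.
ISA deviation = 24 − 0 = +24°C.
Density altitude = 7500 + 120 × (24) = 10380 ft.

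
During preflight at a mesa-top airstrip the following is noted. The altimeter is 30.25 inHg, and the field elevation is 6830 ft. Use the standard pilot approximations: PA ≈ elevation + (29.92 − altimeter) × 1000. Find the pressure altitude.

6500 ft

Pressure correction = (29.92 − 30.25) × 1000 = -330 ft.
Pressure altitude = 6830 + (-330) = 6500 ft.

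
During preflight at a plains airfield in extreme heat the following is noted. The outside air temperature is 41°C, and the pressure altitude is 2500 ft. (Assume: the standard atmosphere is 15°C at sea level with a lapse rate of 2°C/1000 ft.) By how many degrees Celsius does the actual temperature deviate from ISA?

ISA+31°C

ISA temperature at 2500 ft = 15 − 2 × (2500/1000) = 10°C.
Deviation = OAT − ISA = 41 − 10 = +31°C.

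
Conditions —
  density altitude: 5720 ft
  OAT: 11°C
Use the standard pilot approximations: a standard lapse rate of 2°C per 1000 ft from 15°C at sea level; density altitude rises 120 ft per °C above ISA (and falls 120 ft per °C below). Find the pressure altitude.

5000 ft

DA = PA + 120 × (OAT − (15 − 2·PA/1000)) = PA + 120·OAT − 1800 + 0.24·PA = 1.24·PA + 120·OAT − 1800.
So 1.24·PA = 5720 − 120 × 11 + 1800 = 6200.
PA = 6200 / 1.24 = 5000 ft.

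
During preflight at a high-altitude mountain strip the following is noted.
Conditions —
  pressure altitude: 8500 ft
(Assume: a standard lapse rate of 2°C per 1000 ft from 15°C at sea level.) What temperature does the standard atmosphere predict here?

ISA temperature = 15 − 2 × (8500/1000) = 15 − 17 = -2°C.

-2°C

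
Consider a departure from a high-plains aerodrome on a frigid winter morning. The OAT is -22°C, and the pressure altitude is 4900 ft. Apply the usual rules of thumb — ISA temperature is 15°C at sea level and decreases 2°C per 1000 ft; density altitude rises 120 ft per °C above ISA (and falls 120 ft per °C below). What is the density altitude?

1636 ft

ISA temperature at 4900 ft = 15 − 2 × (4900/1000) = 5.2°C.
ISA deviation = -22 − 5.2 = -27.2°C.
Density altitude = 4900 + 120 × (-27.2) = 4900 + (-3264) = 1636 ft.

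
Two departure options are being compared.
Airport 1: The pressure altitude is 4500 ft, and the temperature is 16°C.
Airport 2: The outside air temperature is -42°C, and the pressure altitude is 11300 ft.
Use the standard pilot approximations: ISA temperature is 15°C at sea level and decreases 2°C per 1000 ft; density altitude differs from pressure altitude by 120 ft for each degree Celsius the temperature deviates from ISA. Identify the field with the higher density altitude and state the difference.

Airport 1: ISA temp = 6°C, deviation +10°C, DA = 4500 + 120 × 10 = 5700 ft.
Airport 2: ISA temp = -7.6°C, deviation -34.4°C, DA = 11300 + 120 × (-34.4) = 7172 ft.
Airport 2 is higher by 7172 − 5700 = 1472 ft.

Airport 2 by 1472 ft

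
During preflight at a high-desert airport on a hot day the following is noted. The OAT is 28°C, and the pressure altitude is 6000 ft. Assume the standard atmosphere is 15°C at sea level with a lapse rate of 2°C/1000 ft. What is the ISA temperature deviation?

ISA temperature at 6000 ft = 15 − 2 × (6000/1000) = 3°C.
Deviation = OAT − ISA = 28 − 3 = +25°C.

ISA+25°C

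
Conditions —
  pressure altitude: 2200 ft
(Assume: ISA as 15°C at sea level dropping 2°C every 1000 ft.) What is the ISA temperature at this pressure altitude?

10.6°C

ISA temperature = 15 − 2 × (2200/1000) = 15 − 4.4 = 10.6°C.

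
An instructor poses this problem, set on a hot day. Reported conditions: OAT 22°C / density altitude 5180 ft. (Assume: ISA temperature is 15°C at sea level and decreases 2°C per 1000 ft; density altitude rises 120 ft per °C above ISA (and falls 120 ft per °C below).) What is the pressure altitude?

3500 ft

DA = PA + 120 × (OAT − (15 − 2·PA/1000)) = PA + 120·OAT − 1800 + 0.24·PA = 1.24·PA + 120·OAT − 1800.
So 1.24·PA = 5180 − 120 × 22 + 1800 = 4340.
PA = 4340 / 1.24 = 3500 ft.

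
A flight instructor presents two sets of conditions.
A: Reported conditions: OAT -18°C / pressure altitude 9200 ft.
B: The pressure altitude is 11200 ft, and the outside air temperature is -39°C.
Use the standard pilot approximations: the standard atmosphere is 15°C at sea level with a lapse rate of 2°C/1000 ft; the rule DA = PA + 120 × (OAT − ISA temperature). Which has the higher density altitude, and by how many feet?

A: ISA temp = -3.4°C, deviation -14.6°C, DA = 9200 + 120 × (-14.6) = 7448 ft.
B: ISA temp = -7.4°C, deviation -31.6°C, DA = 11200 + 120 × (-31.6) = 7408 ft.
A is higher by 7448 − 7408 = 40 ft.

A by 40 ft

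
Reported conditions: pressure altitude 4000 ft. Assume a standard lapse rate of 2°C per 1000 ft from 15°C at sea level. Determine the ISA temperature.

7°C

ISA temperature = 15 − 2 × (4000/1000) = 15 − 8 = 7°C.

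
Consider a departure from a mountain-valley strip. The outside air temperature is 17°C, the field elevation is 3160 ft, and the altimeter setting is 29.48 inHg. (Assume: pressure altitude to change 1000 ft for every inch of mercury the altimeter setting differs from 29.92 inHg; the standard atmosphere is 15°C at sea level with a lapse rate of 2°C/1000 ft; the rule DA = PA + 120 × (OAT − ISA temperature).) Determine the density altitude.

Pressure altitude = 3160 + (29.92 − 29.48) × 1000 = 3160 + (+440) = 3600 ft.
ISA temperature at 3600 ft = 15 − 2 × (3600/1000) = 7.8°C.
ISA deviation = 17 − 7.8 = +9.2°C.
Density altitude = 3600 + 120 × (9.2) = 4704 ft.

4704 ft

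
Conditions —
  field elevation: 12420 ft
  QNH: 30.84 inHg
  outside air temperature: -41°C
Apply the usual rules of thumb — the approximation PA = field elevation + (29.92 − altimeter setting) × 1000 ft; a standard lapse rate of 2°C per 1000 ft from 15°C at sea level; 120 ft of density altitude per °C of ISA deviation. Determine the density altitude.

Pressure altitude = 12420 + (29.92 − 30.84) × 1000 = 12420 + (-920) = 11500 ft.
ISA temperature at 11500 ft = 15 − 2 × (11500/1000) = -8°C.
ISA deviation = -41 − (-8) = -33°C.
Density altitude = 11500 + 120 × (-33) = 7540 ft.

7540 ft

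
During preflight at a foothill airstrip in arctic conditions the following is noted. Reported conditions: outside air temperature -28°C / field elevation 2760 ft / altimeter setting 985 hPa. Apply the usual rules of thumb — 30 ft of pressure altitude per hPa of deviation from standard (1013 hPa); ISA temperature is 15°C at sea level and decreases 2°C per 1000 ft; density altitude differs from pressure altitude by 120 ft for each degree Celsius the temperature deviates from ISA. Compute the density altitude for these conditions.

-696 ft

Pressure altitude = 2760 + (1013 − 985) × 30 = 2760 + (+840) = 3600 ft.
ISA temperature at 3600 ft = 15 − 2 × (3600/1000) = 7.8°C.
ISA deviation = -28 − 7.8 = -35.8°C.
Density altitude = 3600 + 120 × (-35.8) = -696 ft.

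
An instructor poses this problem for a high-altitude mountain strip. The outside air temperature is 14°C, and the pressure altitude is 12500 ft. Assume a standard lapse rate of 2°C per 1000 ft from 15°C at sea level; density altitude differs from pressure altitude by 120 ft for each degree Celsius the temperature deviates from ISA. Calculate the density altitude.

15380 ft

ISA temperature at 12500 ft = 15 − 2 × (12500/1000) = -10°C.
ISA deviation = 14 − (-10) = +24°C.
Density altitude = 12500 + 120 × (24) = 12500 + (+2880) = 15380 ft.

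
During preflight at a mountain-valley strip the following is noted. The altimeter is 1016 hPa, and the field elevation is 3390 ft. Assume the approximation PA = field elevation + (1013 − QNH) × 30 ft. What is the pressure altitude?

3300 ft

Pressure correction = (1013 − 1016) × 30 = -90 ft.
Pressure altitude = 3390 + (-90) = 3300 ft.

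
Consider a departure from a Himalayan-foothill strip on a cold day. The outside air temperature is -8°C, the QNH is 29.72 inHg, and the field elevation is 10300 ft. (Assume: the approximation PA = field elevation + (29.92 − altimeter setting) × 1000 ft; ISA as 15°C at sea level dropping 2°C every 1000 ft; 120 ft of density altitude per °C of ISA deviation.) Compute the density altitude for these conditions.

Pressure altitude = 10300 + (29.92 − 29.72) × 1000 = 10300 + (+200) = 10500 ft.
ISA temperature at 10500 ft = 15 − 2 × (10500/1000) = -6°C.
ISA deviation = -8 − (-6) = -2°C.
Density altitude = 10500 + 120 × (-2) = 10260 ft.

10260 ft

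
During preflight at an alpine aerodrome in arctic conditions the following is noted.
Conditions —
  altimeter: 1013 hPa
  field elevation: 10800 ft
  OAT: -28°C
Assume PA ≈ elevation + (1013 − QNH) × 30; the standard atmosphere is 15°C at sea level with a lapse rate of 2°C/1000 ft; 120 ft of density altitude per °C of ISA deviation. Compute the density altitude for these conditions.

8232 ft

Pressure altitude = 10800 + (1013 − 1013) × 30 = 10800 + (0) = 10800 ft.
ISA temperature at 10800 ft = 15 − 2 × (10800/1000) = -6.6°C.
ISA deviation = -28 − (-6.6) = -21.4°C.
Density altitude = 10800 + 120 × (-21.4) = 8232 ft.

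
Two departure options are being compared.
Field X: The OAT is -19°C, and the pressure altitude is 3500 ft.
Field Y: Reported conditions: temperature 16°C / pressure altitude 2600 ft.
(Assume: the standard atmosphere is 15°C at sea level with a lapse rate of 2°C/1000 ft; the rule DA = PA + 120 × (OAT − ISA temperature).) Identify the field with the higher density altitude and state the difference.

Field X: ISA temp = 8°C, deviation -27°C, DA = 3500 + 120 × (-27) = 260 ft.
Field Y: ISA temp = 9.8°C, deviation +6.2°C, DA = 2600 + 120 × 6.2 = 3344 ft.
Field Y is higher by 3344 − 260 = 3084 ft.

Field Y by 3084 ft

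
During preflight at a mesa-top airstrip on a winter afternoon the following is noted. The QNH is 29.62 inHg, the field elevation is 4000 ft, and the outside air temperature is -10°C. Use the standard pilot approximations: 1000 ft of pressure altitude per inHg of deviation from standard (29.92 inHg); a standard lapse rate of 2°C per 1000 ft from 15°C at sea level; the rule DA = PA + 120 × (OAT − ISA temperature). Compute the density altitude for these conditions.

Pressure altitude = 4000 + (29.92 − 29.62) × 1000 = 4000 + (+300) = 4300 ft.
ISA temperature at 4300 ft = 15 − 2 × (4300/1000) = 6.4°C.
ISA deviation = -10 − 6.4 = -16.4°C.
Density altitude = 4300 + 120 × (-16.4) = 2332 ft.

2332 ft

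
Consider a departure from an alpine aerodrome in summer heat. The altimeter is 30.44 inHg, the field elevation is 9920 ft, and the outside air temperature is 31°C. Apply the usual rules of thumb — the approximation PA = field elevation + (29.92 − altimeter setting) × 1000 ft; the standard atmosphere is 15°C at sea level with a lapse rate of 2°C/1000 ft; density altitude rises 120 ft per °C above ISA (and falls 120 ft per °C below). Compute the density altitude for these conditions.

Pressure altitude = 9920 + (29.92 − 30.44) × 1000 = 9920 + (-520) = 9400 ft.
ISA temperature at 9400 ft = 15 − 2 × (9400/1000) = -3.8°C.
ISA deviation = 31 − (-3.8) = +34.8°C.
Density altitude = 9400 + 120 × (34.8) = 13576 ft.

13576 ft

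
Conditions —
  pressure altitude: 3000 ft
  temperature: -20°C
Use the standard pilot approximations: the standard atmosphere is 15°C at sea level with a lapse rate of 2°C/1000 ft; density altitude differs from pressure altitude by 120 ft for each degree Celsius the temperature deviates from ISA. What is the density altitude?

-480 ft

ISA temperature at 3000 ft = 15 − 2 × (3000/1000) = 9°C.
ISA deviation = -20 − 9 = -29°C.
Density altitude = 3000 + 120 × (-29) = 3000 + (-3480) = -480 ft.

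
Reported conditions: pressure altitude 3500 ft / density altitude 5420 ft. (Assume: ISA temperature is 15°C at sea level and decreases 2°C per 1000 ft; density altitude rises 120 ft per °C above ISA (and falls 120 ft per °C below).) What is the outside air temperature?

Density altitude − pressure altitude = 5420 − 3500 = +1920 ft.
At 120 ft/°C that is an ISA deviation of 1920/120 = +16°C.
ISA temperature at 3500 ft = 15 − 2 × (3500/1000) = 8°C.
OAT = ISA + deviation = 8 + (+16) = 24°C.

24°C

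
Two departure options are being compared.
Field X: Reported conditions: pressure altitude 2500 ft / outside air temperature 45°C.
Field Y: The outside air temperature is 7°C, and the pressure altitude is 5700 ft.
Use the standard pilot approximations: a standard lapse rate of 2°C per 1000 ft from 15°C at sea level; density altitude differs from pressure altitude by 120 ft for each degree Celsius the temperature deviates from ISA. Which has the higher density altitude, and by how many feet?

Field X by 592 ft

Field X: ISA temp = 10°C, deviation +35°C, DA = 2500 + 120 × 35 = 6700 ft.
Field Y: ISA temp = 3.6°C, deviation +3.4°C, DA = 5700 + 120 × 3.4 = 6108 ft.
Field X is higher by 6700 − 6108 = 592 ft.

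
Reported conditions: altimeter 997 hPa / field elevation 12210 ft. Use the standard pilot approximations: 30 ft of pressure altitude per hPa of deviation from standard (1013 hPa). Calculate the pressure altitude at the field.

Pressure correction = (1013 − 997) × 30 = +480 ft.
Pressure altitude = 12210 + (+480) = 12690 ft.

12690 ft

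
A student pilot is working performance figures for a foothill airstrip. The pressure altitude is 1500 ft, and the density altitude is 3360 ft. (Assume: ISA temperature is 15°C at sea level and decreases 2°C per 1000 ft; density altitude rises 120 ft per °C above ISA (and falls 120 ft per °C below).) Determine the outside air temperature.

Density altitude − pressure altitude = 3360 − 1500 = +1860 ft.
At 120 ft/°C that is an ISA deviation of 1860/120 = +15.5°C.
ISA temperature at 1500 ft = 15 − 2 × (1500/1000) = 12°C.
OAT = ISA + deviation = 12 + (+15.5) = 27.5°C.

27.5°C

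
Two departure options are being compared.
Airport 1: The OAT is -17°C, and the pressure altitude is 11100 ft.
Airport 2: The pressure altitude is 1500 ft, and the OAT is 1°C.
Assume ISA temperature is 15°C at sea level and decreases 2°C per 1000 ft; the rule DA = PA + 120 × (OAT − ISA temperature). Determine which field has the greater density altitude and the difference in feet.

Airport 1 by 9744 ft

Airport 1: ISA temp = -7.2°C, deviation -9.8°C, DA = 11100 + 120 × (-9.8) = 9924 ft.
Airport 2: ISA temp = 12°C, deviation -11°C, DA = 1500 + 120 × (-11) = 180 ft.
Airport 1 is higher by 9924 − 180 = 9744 ft.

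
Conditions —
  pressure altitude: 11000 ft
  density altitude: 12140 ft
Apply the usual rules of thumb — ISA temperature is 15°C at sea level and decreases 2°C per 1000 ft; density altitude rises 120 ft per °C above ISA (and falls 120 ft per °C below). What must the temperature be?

2.5°C

Density altitude − pressure altitude = 12140 − 11000 = +1140 ft.
At 120 ft/°C that is an ISA deviation of 1140/120 = +9.5°C.
ISA temperature at 11000 ft = 15 − 2 × (11000/1000) = -7°C.
OAT = ISA + deviation = -7 + (+9.5) = 2.5°C.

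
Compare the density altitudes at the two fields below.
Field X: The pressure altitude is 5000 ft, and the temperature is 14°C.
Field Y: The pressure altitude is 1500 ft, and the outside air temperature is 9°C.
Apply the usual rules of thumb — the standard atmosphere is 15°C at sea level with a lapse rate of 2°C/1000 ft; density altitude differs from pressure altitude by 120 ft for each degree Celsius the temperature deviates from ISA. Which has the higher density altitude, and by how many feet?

Field X by 4940 ft

Field X: ISA temp = 5°C, deviation +9°C, DA = 5000 + 120 × 9 = 6080 ft.
Field Y: ISA temp = 12°C, deviation -3°C, DA = 1500 + 120 × (-3) = 1140 ft.
Field X is higher by 6080 − 1140 = 4940 ft.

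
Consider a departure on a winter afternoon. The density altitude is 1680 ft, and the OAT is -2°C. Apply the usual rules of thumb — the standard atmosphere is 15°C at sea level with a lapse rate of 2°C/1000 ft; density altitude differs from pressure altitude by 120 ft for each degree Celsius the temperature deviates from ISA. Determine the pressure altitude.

3000 ft

DA = PA + 120 × (OAT − (15 − 2·PA/1000)) = PA + 120·OAT − 1800 + 0.24·PA = 1.24·PA + 120·OAT − 1800.
So 1.24·PA = 1680 − 120 × (-2) + 1800 = 3720.
PA = 3720 / 1.24 = 3000 ft.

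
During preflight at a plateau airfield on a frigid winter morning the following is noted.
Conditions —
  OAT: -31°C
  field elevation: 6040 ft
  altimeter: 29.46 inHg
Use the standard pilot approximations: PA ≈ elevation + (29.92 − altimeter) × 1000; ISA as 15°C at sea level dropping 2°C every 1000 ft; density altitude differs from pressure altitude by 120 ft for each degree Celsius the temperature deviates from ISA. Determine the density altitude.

Pressure altitude = 6040 + (29.92 − 29.46) × 1000 = 6040 + (+460) = 6500 ft.
ISA temperature at 6500 ft = 15 − 2 × (6500/1000) = 2°C.
ISA deviation = -31 − 2 = -33°C.
Density altitude = 6500 + 120 × (-33) = 2540 ft.

2540 ft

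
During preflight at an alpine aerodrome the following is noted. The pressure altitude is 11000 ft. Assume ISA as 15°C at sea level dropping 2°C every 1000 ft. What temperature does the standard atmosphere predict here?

ISA temperature = 15 − 2 × (11000/1000) = 15 − 22 = -7°C.

-7°C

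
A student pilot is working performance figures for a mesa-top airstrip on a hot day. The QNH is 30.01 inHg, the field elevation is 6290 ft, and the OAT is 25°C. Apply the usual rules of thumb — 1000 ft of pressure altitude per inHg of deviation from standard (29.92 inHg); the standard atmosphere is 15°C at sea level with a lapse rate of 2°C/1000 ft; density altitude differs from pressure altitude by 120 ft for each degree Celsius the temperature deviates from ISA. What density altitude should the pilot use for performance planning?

Pressure altitude = 6290 + (29.92 − 30.01) × 1000 = 6290 + (-90) = 6200 ft.
ISA temperature at 6200 ft = 15 − 2 × (6200/1000) = 2.6°C.
ISA deviation = 25 − 2.6 = +22.4°C.
Density altitude = 6200 + 120 × (22.4) = 8888 ft.

8888 ft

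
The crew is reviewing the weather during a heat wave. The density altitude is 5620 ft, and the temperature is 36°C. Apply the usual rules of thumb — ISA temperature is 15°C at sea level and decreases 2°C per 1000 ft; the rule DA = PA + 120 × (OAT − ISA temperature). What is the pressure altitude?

DA = PA + 120 × (OAT − (15 − 2·PA/1000)) = PA + 120·OAT − 1800 + 0.24·PA = 1.24·PA + 120·OAT − 1800.
So 1.24·PA = 5620 − 120 × 36 + 1800 = 3100.
PA = 3100 / 1.24 = 2500 ft.

2500 ft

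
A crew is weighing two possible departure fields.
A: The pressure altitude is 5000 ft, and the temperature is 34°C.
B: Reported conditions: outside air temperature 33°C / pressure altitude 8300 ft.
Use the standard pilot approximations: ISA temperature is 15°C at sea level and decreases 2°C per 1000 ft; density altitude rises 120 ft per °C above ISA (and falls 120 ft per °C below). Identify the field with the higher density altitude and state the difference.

B by 3972 ft

A: ISA temp = 5°C, deviation +29°C, DA = 5000 + 120 × 29 = 8480 ft.
B: ISA temp = -1.6°C, deviation +34.6°C, DA = 8300 + 120 × 34.6 = 12452 ft.
B is higher by 12452 − 8480 = 3972 ft.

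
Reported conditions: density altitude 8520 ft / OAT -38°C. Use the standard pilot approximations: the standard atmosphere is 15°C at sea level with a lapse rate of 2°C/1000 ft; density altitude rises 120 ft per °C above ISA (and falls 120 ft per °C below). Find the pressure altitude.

DA = PA + 120 × (OAT − (15 − 2·PA/1000)) = PA + 120·OAT − 1800 + 0.24·PA = 1.24·PA + 120·OAT − 1800.
So 1.24·PA = 8520 − 120 × (-38) + 1800 = 14880.
PA = 14880 / 1.24 = 12000 ft.

12000 ft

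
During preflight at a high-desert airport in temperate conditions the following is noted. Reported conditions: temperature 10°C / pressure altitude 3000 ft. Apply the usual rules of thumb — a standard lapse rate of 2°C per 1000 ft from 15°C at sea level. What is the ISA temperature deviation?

ISA temperature at 3000 ft = 15 − 2 × (3000/1000) = 9°C.
Deviation = OAT − ISA = 10 − 9 = +1°C.

ISA+1°C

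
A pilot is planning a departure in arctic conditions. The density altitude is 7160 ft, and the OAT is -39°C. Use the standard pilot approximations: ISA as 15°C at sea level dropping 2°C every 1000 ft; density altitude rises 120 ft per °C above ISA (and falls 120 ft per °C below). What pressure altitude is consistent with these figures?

11000 ft

DA = PA + 120 × (OAT − (15 − 2·PA/1000)) = PA + 120·OAT − 1800 + 0.24·PA = 1.24·PA + 120·OAT − 1800.
So 1.24·PA = 7160 − 120 × (-39) + 1800 = 13640.
PA = 13640 / 1.24 = 11000 ft.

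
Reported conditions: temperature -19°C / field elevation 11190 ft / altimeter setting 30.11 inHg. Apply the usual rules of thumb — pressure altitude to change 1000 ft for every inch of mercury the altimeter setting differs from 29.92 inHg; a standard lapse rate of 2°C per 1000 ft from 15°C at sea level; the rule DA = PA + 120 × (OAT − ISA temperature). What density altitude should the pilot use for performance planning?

Pressure altitude = 11190 + (29.92 − 30.11) × 1000 = 11190 + (-190) = 11000 ft.
ISA temperature at 11000 ft = 15 − 2 × (11000/1000) = -7°C.
ISA deviation = -19 − (-7) = -12°C.
Density altitude = 11000 + 120 × (-12) = 9560 ft.

9560 ft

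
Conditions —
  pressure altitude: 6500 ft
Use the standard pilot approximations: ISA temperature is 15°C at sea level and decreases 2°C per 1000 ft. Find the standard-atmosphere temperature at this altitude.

ISA temperature = 15 − 2 × (6500/1000) = 15 − 13 = 2°C.

2°C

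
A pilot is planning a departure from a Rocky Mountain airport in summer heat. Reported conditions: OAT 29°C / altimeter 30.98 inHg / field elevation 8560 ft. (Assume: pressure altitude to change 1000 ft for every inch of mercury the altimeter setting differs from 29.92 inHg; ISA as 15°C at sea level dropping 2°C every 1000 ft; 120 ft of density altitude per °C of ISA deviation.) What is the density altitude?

10980 ft

Pressure altitude = 8560 + (29.92 − 30.98) × 1000 = 8560 + (-1060) = 7500 ft.
ISA temperature at 7500 ft = 15 − 2 × (7500/1000) = 0°C.
ISA deviation = 29 − 0 = +29°C.
Density altitude = 7500 + 120 × (29) = 10980 ft.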